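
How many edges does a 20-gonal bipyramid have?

60

A bipyramid over an n-gon has 2n triangular faces and n + 2 vertices: V = 20 + 2 = 22, E = 3·20 = 60, F = 2·20 = 40.
Check: V − E + F = 22 − 60 + 40 = 2.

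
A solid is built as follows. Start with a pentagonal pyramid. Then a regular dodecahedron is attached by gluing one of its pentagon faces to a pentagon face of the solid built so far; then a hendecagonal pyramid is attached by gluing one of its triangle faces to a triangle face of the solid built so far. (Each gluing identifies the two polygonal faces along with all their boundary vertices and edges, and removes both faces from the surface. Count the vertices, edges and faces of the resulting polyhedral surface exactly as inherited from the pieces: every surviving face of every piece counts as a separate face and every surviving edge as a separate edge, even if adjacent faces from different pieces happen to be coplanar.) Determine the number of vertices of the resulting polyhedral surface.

30

A pentagonal pyramid: V=6, E=10, F=6.
Attach a regular dodecahedron (V=20, E=30, F=12) along a 5-gon: merge 5 vertices and 5 edges, delete both glued faces → V=21, E=35, F=16.
Attach a hendecagonal pyramid (V=12, E=22, F=12) along a 3-gon: merge 3 vertices and 3 edges, delete both glued faces → V=30, E=54, F=26.
Check: V − E + F = 30 − 54 + 26 = 2.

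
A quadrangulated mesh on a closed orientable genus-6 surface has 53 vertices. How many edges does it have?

χ = 2 − 2·6 = -10, and every face is a square so 4F = 2E.
V − E + F = -10 with E = 4F/2 gives 53 − (4/2 − 1)·F = -10, so F = 63 and E = 126.

126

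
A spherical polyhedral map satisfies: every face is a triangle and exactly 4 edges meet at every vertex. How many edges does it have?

Each face has 3 edges and each edge borders two faces, so 2E = 3F.
Each vertex has degree 4, so 4V = 2E and hence V = 3F/4.
Euler: V − E + F = 2 ⇒ (3F/4) − (3F/2) + F = 2.
Multiply by 8: (6 − 12 + 8)F = 16, i.e. 2F = 16.
So F = 8, E = 3·8/2 = 12, V = 3·8/4 = 6.

12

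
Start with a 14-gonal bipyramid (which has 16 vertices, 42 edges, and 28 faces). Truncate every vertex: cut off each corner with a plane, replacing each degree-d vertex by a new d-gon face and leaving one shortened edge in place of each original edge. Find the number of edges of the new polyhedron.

126

Truncation replaces each original edge-end by a new vertex, so V′ = 2E = 84.
Each original edge survives, and each old vertex of degree d contributes d new edges; summing degrees gives Σd = 2E, so E′ = E + 2E = 3E = 126.
Each original face survives and each original vertex becomes one new face: F′ = F + V = 44.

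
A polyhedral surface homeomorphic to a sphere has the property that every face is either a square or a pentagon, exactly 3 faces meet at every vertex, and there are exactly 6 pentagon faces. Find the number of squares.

3

Let x be the number of squares; then F = 6 + x.
Edge–face incidences: 2E = 5·6 + 4·x = 30 + 4x.
Every vertex has degree 3, so 3V = 2E.
Euler: V − E + F = 2 ⇒ (2E)/3 − E + (6 + x) = 2.
Multiply by 6: 2·(2E) − 3·(2E) + 6·(6 + x) = 12, i.e. 36 + 6x − (30 + 4x) = 12.
Collecting terms: 2x + 6 = 12, so 2x = 6, so x = 3.
Then 2E = 30 + 4·3 = 42, so E = 21, V = 2E/3 = 14, F = 6 + 3 = 9.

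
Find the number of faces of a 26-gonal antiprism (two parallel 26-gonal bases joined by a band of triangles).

54

An antiprism on an n-gon has two n-gon caps and 2n triangles: V = 2·26 = 52, E = 4·26 = 104, F = 2·26 + 2 = 54.
Check: V − E + F = 52 − 104 + 54 = 2.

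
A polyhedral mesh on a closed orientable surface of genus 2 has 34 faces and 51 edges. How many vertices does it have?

For a closed orientable surface of genus 2, χ = 2 − 2·2 = -2.
V = -2 + E − F = -2 + 51 − 34 = 15.

15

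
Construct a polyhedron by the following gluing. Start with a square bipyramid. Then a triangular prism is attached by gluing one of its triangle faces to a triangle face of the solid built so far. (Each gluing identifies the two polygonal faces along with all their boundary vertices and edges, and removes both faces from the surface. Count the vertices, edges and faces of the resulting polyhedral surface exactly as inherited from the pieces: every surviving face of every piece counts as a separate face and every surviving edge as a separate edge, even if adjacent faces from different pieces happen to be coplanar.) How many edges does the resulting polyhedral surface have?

A square bipyramid: V=6, E=12, F=8.
Attach a triangular prism (V=6, E=9, F=5) along a 3-gon: merge 3 vertices and 3 edges, delete both glued faces → V=9, E=18, F=11.
Check: V − E + F = 9 − 18 + 11 = 2.

18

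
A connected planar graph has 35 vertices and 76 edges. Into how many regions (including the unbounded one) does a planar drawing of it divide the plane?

Euler's formula for a connected plane graph: V − E + F = 2, so F = 2 − 35 + 76 = 43.

43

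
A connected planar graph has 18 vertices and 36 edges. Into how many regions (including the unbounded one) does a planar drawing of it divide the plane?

20

Euler's formula for a connected plane graph: V − E + F = 2, so F = 2 − 18 + 36 = 20.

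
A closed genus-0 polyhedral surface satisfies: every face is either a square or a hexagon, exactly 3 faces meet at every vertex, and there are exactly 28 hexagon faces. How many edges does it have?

96

Let x be the number of squares; then F = 28 + x.
Edge–face incidences: 2E = 6·28 + 4·x = 168 + 4x.
Every vertex has degree 3, so 3V = 2E.
Euler: V − E + F = 2 ⇒ (2E)/3 − E + (28 + x) = 2.
Multiply by 6: 2·(2E) − 3·(2E) + 6·(28 + x) = 12, i.e. 168 + 6x − (168 + 4x) = 12.
Collecting terms: 2x = 12, so x = 6.
Then 2E = 168 + 4·6 = 192, so E = 96, V = 2E/3 = 64, F = 28 + 6 = 34.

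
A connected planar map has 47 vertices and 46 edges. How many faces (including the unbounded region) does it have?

Euler's formula for a connected plane graph: V − E + F = 2, so F = 2 − 47 + 46 = 1.

1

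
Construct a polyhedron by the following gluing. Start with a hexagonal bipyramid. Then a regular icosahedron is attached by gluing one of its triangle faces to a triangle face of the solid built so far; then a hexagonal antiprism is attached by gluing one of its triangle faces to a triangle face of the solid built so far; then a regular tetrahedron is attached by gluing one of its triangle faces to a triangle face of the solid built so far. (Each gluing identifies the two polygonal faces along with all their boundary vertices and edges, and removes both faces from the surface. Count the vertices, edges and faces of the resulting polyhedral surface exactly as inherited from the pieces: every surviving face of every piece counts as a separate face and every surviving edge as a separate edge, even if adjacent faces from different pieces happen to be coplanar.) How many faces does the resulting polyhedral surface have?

44

A hexagonal bipyramid: V=8, E=18, F=12.
Attach a regular icosahedron (V=12, E=30, F=20) along a 3-gon: merge 3 vertices and 3 edges, delete both glued faces → V=17, E=45, F=30.
Attach a hexagonal antiprism (V=12, E=24, F=14) along a 3-gon: merge 3 vertices and 3 edges, delete both glued faces → V=26, E=66, F=42.
Attach a regular tetrahedron (V=4, E=6, F=4) along a 3-gon: merge 3 vertices and 3 edges, delete both glued faces → V=27, E=69, F=44.
Check: V − E + F = 27 − 69 + 44 = 2.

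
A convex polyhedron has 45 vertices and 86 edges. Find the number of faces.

Here V − E + F = 2.
F = 2 − V + E = 2 − 45 + 86 = 43.

43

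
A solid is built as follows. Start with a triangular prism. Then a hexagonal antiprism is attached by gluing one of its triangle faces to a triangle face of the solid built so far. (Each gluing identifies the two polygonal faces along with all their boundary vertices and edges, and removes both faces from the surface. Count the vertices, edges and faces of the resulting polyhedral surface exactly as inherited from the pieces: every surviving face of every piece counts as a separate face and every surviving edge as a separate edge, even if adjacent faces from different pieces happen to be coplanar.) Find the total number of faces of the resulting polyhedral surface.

17

A triangular prism: V=6, E=9, F=5.
Attach a hexagonal antiprism (V=12, E=24, F=14) along a 3-gon: merge 3 vertices and 3 edges, delete both glued faces → V=15, E=30, F=17.
Check: V − E + F = 15 − 30 + 17 = 2.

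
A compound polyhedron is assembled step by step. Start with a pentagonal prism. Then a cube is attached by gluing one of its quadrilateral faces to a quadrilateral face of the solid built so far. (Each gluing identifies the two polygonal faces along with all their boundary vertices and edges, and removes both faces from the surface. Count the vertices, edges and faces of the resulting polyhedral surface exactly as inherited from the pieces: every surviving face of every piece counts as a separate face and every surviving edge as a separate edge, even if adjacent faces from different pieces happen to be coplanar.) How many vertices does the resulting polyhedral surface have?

A pentagonal prism: V=10, E=15, F=7.
Attach a cube (V=8, E=12, F=6) along a 4-gon: merge 4 vertices and 4 edges, delete both glued faces → V=14, E=23, F=11.
Check: V − E + F = 14 − 23 + 11 = 2.

14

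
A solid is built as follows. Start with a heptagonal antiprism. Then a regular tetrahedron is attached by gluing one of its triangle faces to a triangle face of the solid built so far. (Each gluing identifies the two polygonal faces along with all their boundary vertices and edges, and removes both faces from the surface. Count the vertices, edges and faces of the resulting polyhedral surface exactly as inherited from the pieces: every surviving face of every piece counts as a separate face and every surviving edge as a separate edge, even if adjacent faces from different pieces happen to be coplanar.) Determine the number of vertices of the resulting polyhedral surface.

15

A heptagonal antiprism: V=14, E=28, F=16.
Attach a regular tetrahedron (V=4, E=6, F=4) along a 3-gon: merge 3 vertices and 3 edges, delete both glued faces → V=15, E=31, F=18.
Check: V − E + F = 15 − 31 + 18 = 2.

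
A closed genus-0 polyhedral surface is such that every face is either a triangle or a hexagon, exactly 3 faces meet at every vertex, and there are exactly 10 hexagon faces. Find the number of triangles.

Let x be the number of triangles; then F = 10 + x.
Edge–face incidences: 2E = 6·10 + 3·x = 60 + 3x.
Every vertex has degree 3, so 3V = 2E.
Euler: V − E + F = 2 ⇒ (2E)/3 − E + (10 + x) = 2.
Multiply by 6: 2·(2E) − 3·(2E) + 6·(10 + x) = 12, i.e. 60 + 6x − (60 + 3x) = 12.
Collecting terms: 3x = 12, so x = 4.
Then 2E = 60 + 3·4 = 72, so E = 36, V = 2E/3 = 24, F = 10 + 4 = 14.

4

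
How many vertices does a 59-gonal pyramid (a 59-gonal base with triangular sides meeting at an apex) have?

A pyramid on an n-gon base has one n-gon and n triangles: V = 59 + 1 = 60, E = 2·59 = 118, F = 59 + 1 = 60.

60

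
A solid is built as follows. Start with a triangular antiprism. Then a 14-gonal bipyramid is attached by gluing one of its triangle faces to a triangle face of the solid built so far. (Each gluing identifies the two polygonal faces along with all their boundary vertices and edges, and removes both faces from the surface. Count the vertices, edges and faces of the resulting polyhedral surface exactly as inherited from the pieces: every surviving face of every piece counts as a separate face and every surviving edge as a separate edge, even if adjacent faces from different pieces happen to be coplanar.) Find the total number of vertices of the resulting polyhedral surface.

19

A triangular antiprism: V=6, E=12, F=8.
Attach a 14-gonal bipyramid (V=16, E=42, F=28) along a 3-gon: merge 3 vertices and 3 edges, delete both glued faces → V=19, E=51, F=34.
Check: V − E + F = 19 − 51 + 34 = 2.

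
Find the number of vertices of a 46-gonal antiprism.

An antiprism on an n-gon has two n-gon caps and 2n triangles: V = 2·46 = 92, E = 4·46 = 184, F = 2·46 + 2 = 94.

92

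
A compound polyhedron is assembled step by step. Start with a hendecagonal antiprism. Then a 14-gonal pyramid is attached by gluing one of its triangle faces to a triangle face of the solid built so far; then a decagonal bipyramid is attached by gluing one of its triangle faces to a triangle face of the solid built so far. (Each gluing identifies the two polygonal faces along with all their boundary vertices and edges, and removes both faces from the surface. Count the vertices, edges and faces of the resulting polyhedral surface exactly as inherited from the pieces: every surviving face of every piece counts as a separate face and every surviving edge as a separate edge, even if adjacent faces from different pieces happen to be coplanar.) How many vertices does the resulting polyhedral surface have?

A hendecagonal antiprism: V=22, E=44, F=24.
Attach a 14-gonal pyramid (V=15, E=28, F=15) along a 3-gon: merge 3 vertices and 3 edges, delete both glued faces → V=34, E=69, F=37.
Attach a decagonal bipyramid (V=12, E=30, F=20) along a 3-gon: merge 3 vertices and 3 edges, delete both glued faces → V=43, E=96, F=55.
Check: V − E + F = 43 − 96 + 55 = 2.

43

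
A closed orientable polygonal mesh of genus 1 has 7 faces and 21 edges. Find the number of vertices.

For a closed orientable surface of genus 1, χ = 2 − 2·1 = 0.
V = 0 + E − F = 0 + 21 − 7 = 14.

14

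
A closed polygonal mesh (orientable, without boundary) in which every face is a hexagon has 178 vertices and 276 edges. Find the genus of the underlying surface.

Every face is a hexagon and each edge borders two faces, so 6F = 2·276, giving F = 92.
χ = V − E + F = 178 − 276 + 92 = -6.
For a closed orientable surface χ = 2 − 2g, so g = (2 − (-6))/2 = 4.

4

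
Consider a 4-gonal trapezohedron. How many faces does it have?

The n-trapezohedron (dual of the n-antiprism) has V = 2·4 + 2 = 10, E = 4·4 = 16, F = 2·4 = 8.
Check: V − E + F = 10 − 16 + 8 = 2.

8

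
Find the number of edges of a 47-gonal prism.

A prism on an n-gon has two n-gon bases and n rectangular sides: V = 2·47 = 94, E = 3·47 = 141, F = 47 + 2 = 49.

141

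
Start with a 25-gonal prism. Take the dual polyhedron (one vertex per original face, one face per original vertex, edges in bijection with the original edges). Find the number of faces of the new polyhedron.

50

The base solid has V = 50, E = 75, F = 27.
The dual swaps V and F and preserves E: V′ = F = 27, E′ = E = 75, F′ = V = 50.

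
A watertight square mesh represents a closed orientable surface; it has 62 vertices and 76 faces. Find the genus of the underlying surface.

8

Every face is a square, so 2E = 4·76 = 304, giving E = 152.
χ = V − E + F = 62 − 152 + 76 = -14.
For a closed orientable surface χ = 2 − 2g, so g = (2 − (-14))/2 = 8.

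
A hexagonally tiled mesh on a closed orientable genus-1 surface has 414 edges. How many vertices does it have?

276

χ = 2 − 2·1 = 0, and every face is a hexagon so 6F = 2E.
F = 2E/6 = 138. Then V = 0 + E − F = 0 + 414 − 138 = 276.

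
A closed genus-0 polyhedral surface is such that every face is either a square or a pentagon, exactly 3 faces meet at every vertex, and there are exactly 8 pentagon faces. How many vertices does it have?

Let x be the number of squares; then F = 8 + x.
Edge–face incidences: 2E = 5·8 + 4·x = 40 + 4x.
Every vertex has degree 3, so 3V = 2E.
Euler: V − E + F = 2 ⇒ (2E)/3 − E + (8 + x) = 2.
Multiply by 6: 2·(2E) − 3·(2E) + 6·(8 + x) = 12, i.e. 48 + 6x − (40 + 4x) = 12.
Collecting terms: 2x + 8 = 12, so 2x = 4, so x = 2.
Then 2E = 40 + 4·2 = 48, so E = 24, V = 2E/3 = 16, F = 8 + 2 = 10.

16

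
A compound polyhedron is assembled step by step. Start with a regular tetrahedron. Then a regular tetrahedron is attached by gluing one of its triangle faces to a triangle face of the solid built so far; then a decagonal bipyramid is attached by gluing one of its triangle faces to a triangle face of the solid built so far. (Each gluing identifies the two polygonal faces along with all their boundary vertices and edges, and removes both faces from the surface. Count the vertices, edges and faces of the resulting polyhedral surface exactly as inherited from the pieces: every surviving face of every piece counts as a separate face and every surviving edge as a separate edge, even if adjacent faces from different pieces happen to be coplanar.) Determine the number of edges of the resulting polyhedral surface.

A regular tetrahedron: V=4, E=6, F=4.
Attach a regular tetrahedron (V=4, E=6, F=4) along a 3-gon: merge 3 vertices and 3 edges, delete both glued faces → V=5, E=9, F=6.
Attach a decagonal bipyramid (V=12, E=30, F=20) along a 3-gon: merge 3 vertices and 3 edges, delete both glued faces → V=14, E=36, F=24.
Check: V − E + F = 14 − 36 + 24 = 2.

36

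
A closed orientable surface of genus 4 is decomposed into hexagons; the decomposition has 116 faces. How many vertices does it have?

226

χ = 2 − 2·4 = -6, and every face is a hexagon so 6F = 2E.
E = 6·116/2 = 348. Then V = -6 + E − F = -6 + 348 − 116 = 226.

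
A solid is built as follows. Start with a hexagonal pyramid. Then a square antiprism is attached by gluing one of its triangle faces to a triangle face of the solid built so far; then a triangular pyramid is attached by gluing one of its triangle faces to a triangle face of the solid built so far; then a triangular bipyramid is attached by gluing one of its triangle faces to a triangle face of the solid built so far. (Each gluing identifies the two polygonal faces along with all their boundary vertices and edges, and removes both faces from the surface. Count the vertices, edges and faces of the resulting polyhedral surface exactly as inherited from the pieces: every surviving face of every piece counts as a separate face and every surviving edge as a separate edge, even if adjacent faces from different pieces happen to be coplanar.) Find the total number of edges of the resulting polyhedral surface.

A hexagonal pyramid: V=7, E=12, F=7.
Attach a square antiprism (V=8, E=16, F=10) along a 3-gon: merge 3 vertices and 3 edges, delete both glued faces → V=12, E=25, F=15.
Attach a triangular pyramid (V=4, E=6, F=4) along a 3-gon: merge 3 vertices and 3 edges, delete both glued faces → V=13, E=28, F=17.
Attach a triangular bipyramid (V=5, E=9, F=6) along a 3-gon: merge 3 vertices and 3 edges, delete both glued faces → V=15, E=34, F=21.
Check: V − E + F = 15 − 34 + 21 = 2.

34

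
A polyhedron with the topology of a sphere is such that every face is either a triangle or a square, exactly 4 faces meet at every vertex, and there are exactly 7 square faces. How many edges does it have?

26

Let x be the number of triangles; then F = 7 + x.
Edge–face incidences: 2E = 4·7 + 3·x = 28 + 3x.
Every vertex has degree 4, so 4V = 2E.
Euler: V − E + F = 2 ⇒ (2E)/4 − E + (7 + x) = 2.
Multiply by 8: 2·(2E) − 4·(2E) + 8·(7 + x) = 16, i.e. 56 + 8x − 2·(28 + 3x) = 16.
Collecting terms: 2x = 16, so x = 8.
Then 2E = 28 + 3·8 = 52, so E = 26, V = 2E/4 = 13, F = 7 + 8 = 15.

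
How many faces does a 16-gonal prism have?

A prism on an n-gon has two n-gon bases and n rectangular sides: V = 2·16 = 32, E = 3·16 = 48, F = 16 + 2 = 18.

18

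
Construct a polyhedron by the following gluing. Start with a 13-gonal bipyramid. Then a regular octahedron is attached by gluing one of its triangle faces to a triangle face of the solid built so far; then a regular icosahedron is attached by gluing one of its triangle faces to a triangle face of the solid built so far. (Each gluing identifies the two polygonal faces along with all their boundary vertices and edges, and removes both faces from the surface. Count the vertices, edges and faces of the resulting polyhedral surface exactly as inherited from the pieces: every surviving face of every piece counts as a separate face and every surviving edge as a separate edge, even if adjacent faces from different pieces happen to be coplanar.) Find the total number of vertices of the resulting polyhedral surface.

A 13-gonal bipyramid: V=15, E=39, F=26.
Attach a regular octahedron (V=6, E=12, F=8) along a 3-gon: merge 3 vertices and 3 edges, delete both glued faces → V=18, E=48, F=32.
Attach a regular icosahedron (V=12, E=30, F=20) along a 3-gon: merge 3 vertices and 3 edges, delete both glued faces → V=27, E=75, F=50.
Check: V − E + F = 27 − 75 + 50 = 2.

27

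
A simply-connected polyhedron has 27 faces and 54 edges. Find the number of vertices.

Here V − E + F = 2.
V = 2 + E − F = 2 + 54 − 27 = 29.

29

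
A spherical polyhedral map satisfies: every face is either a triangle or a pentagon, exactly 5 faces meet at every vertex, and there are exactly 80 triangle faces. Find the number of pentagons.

Let x be the number of pentagons; then F = 80 + x.
Edge–face incidences: 2E = 3·80 + 5·x = 240 + 5x.
Every vertex has degree 5, so 5V = 2E.
Euler: V − E + F = 2 ⇒ (2E)/5 − E + (80 + x) = 2.
Multiply by 10: 2·(2E) − 5·(2E) + 10·(80 + x) = 20, i.e. 800 + 10x − 3·(240 + 5x) = 20.
Collecting terms: −5x + 80 = 20, so −5x = −60, so x = 12.
Then 2E = 240 + 5·12 = 300, so E = 150, V = 2E/5 = 60, F = 80 + 12 = 92.

12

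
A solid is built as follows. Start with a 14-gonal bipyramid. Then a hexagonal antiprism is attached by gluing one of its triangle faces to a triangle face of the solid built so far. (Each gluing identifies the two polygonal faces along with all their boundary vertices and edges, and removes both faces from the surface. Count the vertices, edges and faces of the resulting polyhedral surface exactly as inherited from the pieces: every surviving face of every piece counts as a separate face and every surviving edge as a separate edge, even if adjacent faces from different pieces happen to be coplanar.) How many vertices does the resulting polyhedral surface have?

A 14-gonal bipyramid: V=16, E=42, F=28.
Attach a hexagonal antiprism (V=12, E=24, F=14) along a 3-gon: merge 3 vertices and 3 edges, delete both glued faces → V=25, E=63, F=40.
Check: V − E + F = 25 − 63 + 40 = 2.

25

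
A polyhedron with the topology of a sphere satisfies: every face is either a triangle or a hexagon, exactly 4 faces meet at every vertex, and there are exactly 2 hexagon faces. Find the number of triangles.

12

Let x be the number of triangles; then F = 2 + x.
Edge–face incidences: 2E = 6·2 + 3·x = 12 + 3x.
Every vertex has degree 4, so 4V = 2E.
Euler: V − E + F = 2 ⇒ (2E)/4 − E + (2 + x) = 2.
Multiply by 8: 2·(2E) − 4·(2E) + 8·(2 + x) = 16, i.e. 16 + 8x − 2·(12 + 3x) = 16.
Collecting terms: 2x − 8 = 16, so 2x = 24, so x = 12.
Then 2E = 12 + 3·12 = 48, so E = 24, V = 2E/4 = 12, F = 2 + 12 = 14.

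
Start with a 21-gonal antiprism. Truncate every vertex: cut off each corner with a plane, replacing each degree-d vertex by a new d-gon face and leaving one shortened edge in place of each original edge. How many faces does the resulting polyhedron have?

The base solid has V = 42, E = 84, F = 44.
Truncation replaces each original edge-end by a new vertex, so V′ = 2E = 168.
Each original edge survives, and each old vertex of degree d contributes d new edges; summing degrees gives Σd = 2E, so E′ = E + 2E = 3E = 252.
Each original face survives and each original vertex becomes one new face: F′ = F + V = 86.

86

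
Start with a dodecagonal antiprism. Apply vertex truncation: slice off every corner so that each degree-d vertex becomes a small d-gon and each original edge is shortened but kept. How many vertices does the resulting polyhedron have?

96

The base solid has V = 24, E = 48, F = 26.
Truncation replaces each original edge-end by a new vertex, so V′ = 2E = 96.
Each original edge survives, and each old vertex of degree d contributes d new edges; summing degrees gives Σd = 2E, so E′ = E + 2E = 3E = 144.
Each original face survives and each original vertex becomes one new face: F′ = F + V = 50.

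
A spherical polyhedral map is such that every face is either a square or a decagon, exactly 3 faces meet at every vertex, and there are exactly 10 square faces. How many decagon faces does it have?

Let x be the number of decagons; then F = 10 + x.
Edge–face incidences: 2E = 4·10 + 10·x = 40 + 10x.
Every vertex has degree 3, so 3V = 2E.
Euler: V − E + F = 2 ⇒ (2E)/3 − E + (10 + x) = 2.
Multiply by 6: 2·(2E) − 3·(2E) + 6·(10 + x) = 12, i.e. 60 + 6x − (40 + 10x) = 12.
Collecting terms: −4x + 20 = 12, so −4x = −8, so x = 2.
Then 2E = 40 + 10·2 = 60, so E = 30, V = 2E/3 = 20, F = 10 + 2 = 12.

2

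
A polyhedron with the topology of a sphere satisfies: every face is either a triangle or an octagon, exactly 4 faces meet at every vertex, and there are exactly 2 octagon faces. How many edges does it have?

Let x be the number of triangles; then F = 2 + x.
Edge–face incidences: 2E = 8·2 + 3·x = 16 + 3x.
Every vertex has degree 4, so 4V = 2E.
Euler: V − E + F = 2 ⇒ (2E)/4 − E + (2 + x) = 2.
Multiply by 8: 2·(2E) − 4·(2E) + 8·(2 + x) = 16, i.e. 16 + 8x − 2·(16 + 3x) = 16.
Collecting terms: 2x − 16 = 16, so 2x = 32, so x = 16.
Then 2E = 16 + 3·16 = 64, so E = 32, V = 2E/4 = 16, F = 2 + 16 = 18.

32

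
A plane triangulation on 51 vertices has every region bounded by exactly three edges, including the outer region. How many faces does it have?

98

In a plane triangulation 3F = 2E and V − E + F = 2, so F = 2V − 4 = 2·51 − 4 = 98.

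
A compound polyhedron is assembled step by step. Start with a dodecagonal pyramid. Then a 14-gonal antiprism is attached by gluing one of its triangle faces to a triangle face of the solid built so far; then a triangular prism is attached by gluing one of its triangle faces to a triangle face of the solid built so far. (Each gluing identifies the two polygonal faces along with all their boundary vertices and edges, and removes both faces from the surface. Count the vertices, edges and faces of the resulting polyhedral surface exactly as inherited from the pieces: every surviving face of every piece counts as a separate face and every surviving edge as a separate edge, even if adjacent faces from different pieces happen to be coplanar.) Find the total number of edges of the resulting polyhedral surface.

83

A dodecagonal pyramid: V=13, E=24, F=13.
Attach a 14-gonal antiprism (V=28, E=56, F=30) along a 3-gon: merge 3 vertices and 3 edges, delete both glued faces → V=38, E=77, F=41.
Attach a triangular prism (V=6, E=9, F=5) along a 3-gon: merge 3 vertices and 3 edges, delete both glued faces → V=41, E=83, F=44.
Check: V − E + F = 41 − 83 + 44 = 2.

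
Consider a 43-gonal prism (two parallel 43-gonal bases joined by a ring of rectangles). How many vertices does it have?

A prism on an n-gon has two n-gon bases and n rectangular sides: V = 2·43 = 86, E = 3·43 = 129, F = 43 + 2 = 45.

86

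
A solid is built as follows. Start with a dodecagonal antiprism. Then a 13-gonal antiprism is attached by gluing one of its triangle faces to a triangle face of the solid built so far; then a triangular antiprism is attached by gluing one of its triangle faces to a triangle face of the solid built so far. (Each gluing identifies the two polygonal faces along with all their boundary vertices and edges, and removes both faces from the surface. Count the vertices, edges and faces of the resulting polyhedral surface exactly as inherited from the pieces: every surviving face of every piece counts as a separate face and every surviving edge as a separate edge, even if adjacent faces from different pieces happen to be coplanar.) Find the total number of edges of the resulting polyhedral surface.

106

A dodecagonal antiprism: V=24, E=48, F=26.
Attach a 13-gonal antiprism (V=26, E=52, F=28) along a 3-gon: merge 3 vertices and 3 edges, delete both glued faces → V=47, E=97, F=52.
Attach a triangular antiprism (V=6, E=12, F=8) along a 3-gon: merge 3 vertices and 3 edges, delete both glued faces → V=50, E=106, F=58.
Check: V − E + F = 50 − 106 + 58 = 2.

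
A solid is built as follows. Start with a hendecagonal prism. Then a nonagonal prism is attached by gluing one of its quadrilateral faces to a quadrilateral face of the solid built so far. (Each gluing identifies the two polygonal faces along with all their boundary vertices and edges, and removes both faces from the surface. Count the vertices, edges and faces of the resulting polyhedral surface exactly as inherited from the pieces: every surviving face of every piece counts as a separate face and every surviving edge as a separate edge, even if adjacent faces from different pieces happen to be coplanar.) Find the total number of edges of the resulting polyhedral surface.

56

A hendecagonal prism: V=22, E=33, F=13.
Attach a nonagonal prism (V=18, E=27, F=11) along a 4-gon: merge 4 vertices and 4 edges, delete both glued faces → V=36, E=56, F=22.
Check: V − E + F = 36 − 56 + 22 = 2.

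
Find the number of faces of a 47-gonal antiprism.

96

An antiprism on an n-gon has two n-gon caps and 2n triangles: V = 2·47 = 94, E = 4·47 = 188, F = 2·47 + 2 = 96.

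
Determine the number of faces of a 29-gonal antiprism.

An antiprism on an n-gon has two n-gon caps and 2n triangles: V = 2·29 = 58, E = 4·29 = 116, F = 2·29 + 2 = 60.
Check: V − E + F = 58 − 116 + 60 = 2.

60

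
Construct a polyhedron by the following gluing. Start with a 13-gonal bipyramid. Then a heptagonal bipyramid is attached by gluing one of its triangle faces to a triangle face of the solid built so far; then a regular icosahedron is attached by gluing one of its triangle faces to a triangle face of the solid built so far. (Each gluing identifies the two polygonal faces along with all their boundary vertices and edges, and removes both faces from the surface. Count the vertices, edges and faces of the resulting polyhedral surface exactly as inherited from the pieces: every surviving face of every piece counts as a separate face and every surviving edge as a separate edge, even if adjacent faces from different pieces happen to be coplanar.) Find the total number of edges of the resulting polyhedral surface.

84

A 13-gonal bipyramid: V=15, E=39, F=26.
Attach a heptagonal bipyramid (V=9, E=21, F=14) along a 3-gon: merge 3 vertices and 3 edges, delete both glued faces → V=21, E=57, F=38.
Attach a regular icosahedron (V=12, E=30, F=20) along a 3-gon: merge 3 vertices and 3 edges, delete both glued faces → V=30, E=84, F=56.
Check: V − E + F = 30 − 84 + 56 = 2.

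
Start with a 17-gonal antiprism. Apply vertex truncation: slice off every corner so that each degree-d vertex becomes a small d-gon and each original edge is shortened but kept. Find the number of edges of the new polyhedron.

The base solid has V = 34, E = 68, F = 36.
Truncation replaces each original edge-end by a new vertex, so V′ = 2E = 136.
Each original edge survives, and each old vertex of degree d contributes d new edges; summing degrees gives Σd = 2E, so E′ = E + 2E = 3E = 204.
Each original face survives and each original vertex becomes one new face: F′ = F + V = 70.

204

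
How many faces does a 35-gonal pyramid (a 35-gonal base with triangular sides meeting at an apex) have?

36

A pyramid on an n-gon base has one n-gon and n triangles: V = 35 + 1 = 36, E = 2·35 = 70, F = 35 + 1 = 36.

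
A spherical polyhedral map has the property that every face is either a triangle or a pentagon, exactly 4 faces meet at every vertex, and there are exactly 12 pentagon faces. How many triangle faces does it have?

Let x be the number of triangles; then F = 12 + x.
Edge–face incidences: 2E = 5·12 + 3·x = 60 + 3x.
Every vertex has degree 4, so 4V = 2E.
Euler: V − E + F = 2 ⇒ (2E)/4 − E + (12 + x) = 2.
Multiply by 8: 2·(2E) − 4·(2E) + 8·(12 + x) = 16, i.e. 96 + 8x − 2·(60 + 3x) = 16.
Collecting terms: 2x − 24 = 16, so 2x = 40, so x = 20.
Then 2E = 60 + 3·20 = 120, so E = 60, V = 2E/4 = 30, F = 12 + 20 = 32.

20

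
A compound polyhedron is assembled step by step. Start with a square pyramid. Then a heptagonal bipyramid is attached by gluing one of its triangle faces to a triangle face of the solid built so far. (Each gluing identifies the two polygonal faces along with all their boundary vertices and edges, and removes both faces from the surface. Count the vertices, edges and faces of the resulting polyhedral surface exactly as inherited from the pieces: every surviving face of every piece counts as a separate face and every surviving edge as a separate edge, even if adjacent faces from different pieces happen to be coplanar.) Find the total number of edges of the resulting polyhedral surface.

26

A square pyramid: V=5, E=8, F=5.
Attach a heptagonal bipyramid (V=9, E=21, F=14) along a 3-gon: merge 3 vertices and 3 edges, delete both glued faces → V=11, E=26, F=17.
Check: V − E + F = 11 − 26 + 17 = 2.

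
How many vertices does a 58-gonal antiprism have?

An antiprism on an n-gon has two n-gon caps and 2n triangles: V = 2·58 = 116, E = 4·58 = 232, F = 2·58 + 2 = 118.

116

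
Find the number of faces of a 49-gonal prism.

51

A prism on an n-gon has two n-gon bases and n rectangular sides: V = 2·49 = 98, E = 3·49 = 147, F = 49 + 2 = 51.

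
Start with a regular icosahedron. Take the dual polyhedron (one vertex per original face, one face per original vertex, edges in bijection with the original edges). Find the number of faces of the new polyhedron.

12

The base solid has V = 12, E = 30, F = 20.
The dual swaps V and F and preserves E: V′ = F = 20, E′ = E = 30, F′ = V = 12.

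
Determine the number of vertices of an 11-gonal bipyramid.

13

A bipyramid over an n-gon has 2n triangular faces and n + 2 vertices: V = 11 + 2 = 13, E = 3·11 = 33, F = 2·11 = 22.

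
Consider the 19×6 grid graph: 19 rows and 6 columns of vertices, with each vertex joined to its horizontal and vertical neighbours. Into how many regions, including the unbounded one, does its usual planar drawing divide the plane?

91

The grid has V = 19·6 = 114 vertices and E = 19·5 + 6·18 = 203 edges.
F = 2 − V + E = 2 − 114 + 203 = 91.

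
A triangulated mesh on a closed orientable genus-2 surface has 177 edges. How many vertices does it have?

57

χ = 2 − 2·2 = -2, and every face is a triangle so 3F = 2E.
F = 2E/3 = 118. Then V = -2 + E − F = -2 + 177 − 118 = 57.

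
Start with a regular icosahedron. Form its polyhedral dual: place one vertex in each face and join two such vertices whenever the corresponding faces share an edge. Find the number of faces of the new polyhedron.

12

The base solid has V = 12, E = 30, F = 20.
The dual swaps V and F and preserves E: V′ = F = 20, E′ = E = 30, F′ = V = 12.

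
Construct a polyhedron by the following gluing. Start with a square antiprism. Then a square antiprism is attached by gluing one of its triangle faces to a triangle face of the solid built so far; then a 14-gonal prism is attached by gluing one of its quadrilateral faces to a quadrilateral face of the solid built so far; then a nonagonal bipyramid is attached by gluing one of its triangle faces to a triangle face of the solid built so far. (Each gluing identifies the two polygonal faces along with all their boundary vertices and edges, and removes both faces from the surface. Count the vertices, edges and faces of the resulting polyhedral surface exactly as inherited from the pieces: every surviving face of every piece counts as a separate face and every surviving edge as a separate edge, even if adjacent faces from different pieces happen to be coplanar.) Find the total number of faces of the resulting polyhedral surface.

A square antiprism: V=8, E=16, F=10.
Attach a square antiprism (V=8, E=16, F=10) along a 3-gon: merge 3 vertices and 3 edges, delete both glued faces → V=13, E=29, F=18.
Attach a 14-gonal prism (V=28, E=42, F=16) along a 4-gon: merge 4 vertices and 4 edges, delete both glued faces → V=37, E=67, F=32.
Attach a nonagonal bipyramid (V=11, E=27, F=18) along a 3-gon: merge 3 vertices and 3 edges, delete both glued faces → V=45, E=91, F=48.
Check: V − E + F = 45 − 91 + 48 = 2.

48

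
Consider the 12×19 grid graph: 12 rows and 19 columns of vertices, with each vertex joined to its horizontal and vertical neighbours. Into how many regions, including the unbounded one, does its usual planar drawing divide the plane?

The grid has V = 12·19 = 228 vertices and E = 12·18 + 19·11 = 425 edges.
F = 2 − V + E = 2 − 228 + 425 = 199.

199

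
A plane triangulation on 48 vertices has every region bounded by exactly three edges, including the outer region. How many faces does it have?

In a plane triangulation 3F = 2E and V − E + F = 2, so F = 2V − 4 = 2·48 − 4 = 92.

92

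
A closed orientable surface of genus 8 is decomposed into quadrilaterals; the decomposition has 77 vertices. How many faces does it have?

91

χ = 2 − 2·8 = -14, and every face is a square so 4F = 2E.
V − E + F = -14 with E = 4F/2 gives 77 − (4/2 − 1)·F = -14, so F = 91 and E = 182.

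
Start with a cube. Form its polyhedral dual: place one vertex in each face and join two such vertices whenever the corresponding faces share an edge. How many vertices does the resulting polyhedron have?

The base solid has V = 8, E = 12, F = 6.
The dual swaps V and F and preserves E: V′ = F = 6, E′ = E = 12, F′ = V = 8.

6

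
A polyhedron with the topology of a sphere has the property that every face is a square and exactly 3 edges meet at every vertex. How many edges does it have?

12

Each face has 4 edges and each edge borders two faces, so 2E = 4F.
Each vertex has degree 3, so 3V = 2E and hence V = 4F/3.
Euler: V − E + F = 2 ⇒ (4F/3) − (4F/2) + F = 2.
Multiply by 6: (8 − 12 + 6)F = 12, i.e. 2F = 12.
So F = 6, E = 4·6/2 = 12, V = 4·6/3 = 8.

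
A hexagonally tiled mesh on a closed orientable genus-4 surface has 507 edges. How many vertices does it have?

χ = 2 − 2·4 = -6, and every face is a hexagon so 6F = 2E.
F = 2E/6 = 169. Then V = -6 + E − F = -6 + 507 − 169 = 332.

332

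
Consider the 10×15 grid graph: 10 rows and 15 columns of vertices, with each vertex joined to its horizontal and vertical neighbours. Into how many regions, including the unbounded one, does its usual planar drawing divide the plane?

127

The grid has V = 10·15 = 150 vertices and E = 10·14 + 15·9 = 275 edges.
F = 2 − V + E = 2 − 150 + 275 = 127.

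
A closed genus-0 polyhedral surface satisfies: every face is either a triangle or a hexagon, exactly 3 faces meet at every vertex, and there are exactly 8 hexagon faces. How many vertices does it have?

20

Let x be the number of triangles; then F = 8 + x.
Edge–face incidences: 2E = 6·8 + 3·x = 48 + 3x.
Every vertex has degree 3, so 3V = 2E.
Euler: V − E + F = 2 ⇒ (2E)/3 − E + (8 + x) = 2.
Multiply by 6: 2·(2E) − 3·(2E) + 6·(8 + x) = 12, i.e. 48 + 6x − (48 + 3x) = 12.
Collecting terms: 3x = 12, so x = 4.
Then 2E = 48 + 3·4 = 60, so E = 30, V = 2E/3 = 20, F = 8 + 4 = 12.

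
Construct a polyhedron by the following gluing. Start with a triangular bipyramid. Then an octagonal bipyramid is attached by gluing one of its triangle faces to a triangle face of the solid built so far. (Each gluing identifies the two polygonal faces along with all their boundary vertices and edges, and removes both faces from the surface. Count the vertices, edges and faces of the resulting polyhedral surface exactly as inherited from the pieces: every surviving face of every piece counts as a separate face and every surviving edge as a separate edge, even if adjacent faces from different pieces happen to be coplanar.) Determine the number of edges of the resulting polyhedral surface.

30

A triangular bipyramid: V=5, E=9, F=6.
Attach an octagonal bipyramid (V=10, E=24, F=16) along a 3-gon: merge 3 vertices and 3 edges, delete both glued faces → V=12, E=30, F=20.
Check: V − E + F = 12 − 30 + 20 = 2.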